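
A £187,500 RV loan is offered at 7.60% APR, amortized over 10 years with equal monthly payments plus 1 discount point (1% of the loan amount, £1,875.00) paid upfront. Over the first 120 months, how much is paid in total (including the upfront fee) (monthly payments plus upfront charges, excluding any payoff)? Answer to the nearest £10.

At 7.60% the monthly rate is 0.0063333, so the payment is 187,500 × 0.0063333 / (1 − 1.0063333^−120) = £2,235.46.
Total outlay = 120 × £2,235.46 + £1,875.00 = £270,130.20.

£270,130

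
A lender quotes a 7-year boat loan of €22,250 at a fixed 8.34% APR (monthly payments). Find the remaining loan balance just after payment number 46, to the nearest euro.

€11,672

With monthly rate i = 8.34%/12 = 0.0069500, the balance after k of n payments is P · [(1+i)^n − (1+i)^k] / [(1+i)^n − 1].
(1+0.0069500)^84 = 1.78922157 and (1+0.0069500)^46 = 1.37519311, so the balance is 22,250 × (1.78922157 − 1.37519311) / (1.78922157 − 1) = €11,672.43.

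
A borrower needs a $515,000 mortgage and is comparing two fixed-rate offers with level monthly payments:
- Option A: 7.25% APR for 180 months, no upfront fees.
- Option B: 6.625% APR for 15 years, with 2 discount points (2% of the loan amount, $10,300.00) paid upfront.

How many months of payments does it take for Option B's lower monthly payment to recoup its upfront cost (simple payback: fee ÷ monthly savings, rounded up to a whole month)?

58 months

Option A: monthly rate = 7.25%/12 = 0.0060417; payment = 515,000 × 0.0060417 / (1 − (1+0.0060417)^−180) = $4,701.24.
Option B: monthly rate = 6.625%/12 = 0.0055208; payment = 515,000 × 0.0055208 / (1 − (1+0.0055208)^−180) = $4,521.67.
Monthly savings = $4,701.24 − $4,521.67 = $179.57.
Break-even = $10,300.00 / $179.57 = 57.36 → 58 months.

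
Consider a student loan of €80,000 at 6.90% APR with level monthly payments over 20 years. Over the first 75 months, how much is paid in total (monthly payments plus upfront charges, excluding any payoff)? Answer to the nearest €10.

€46,160

Monthly rate = 6.9%/12 = 0.0057500; payment = 80,000 × 0.0057500 / (1 − (1+0.0057500)^−240) = €615.45.
Total outlay = 75 × €615.45 = €46,158.75.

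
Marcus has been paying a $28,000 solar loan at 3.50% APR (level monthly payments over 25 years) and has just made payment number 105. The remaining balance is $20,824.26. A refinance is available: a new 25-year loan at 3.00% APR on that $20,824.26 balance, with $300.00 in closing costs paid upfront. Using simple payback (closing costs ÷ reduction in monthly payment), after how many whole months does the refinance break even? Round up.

Current payment = 28,000 × 3.5%/12 / (1 − (1+0.0029167)^−300) = $140.17.
Refinanced payment = 20,824.26 × 0.0025000 / (1 − (1+0.0025000)^−300) = $98.75.
Monthly savings = $140.17 − $98.75 = $41.42.
Break-even = $300.00 / $41.42 = 7.24 → 8 months.

8 months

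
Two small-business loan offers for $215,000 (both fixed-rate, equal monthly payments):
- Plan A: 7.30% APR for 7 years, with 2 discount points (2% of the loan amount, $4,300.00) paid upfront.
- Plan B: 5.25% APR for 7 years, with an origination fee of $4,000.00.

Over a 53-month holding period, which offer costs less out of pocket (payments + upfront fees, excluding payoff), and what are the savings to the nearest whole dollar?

Plan A: at 7.30% the monthly rate is 0.0060833, so the payment is 215,000 × 0.0060833 / (1 − 1.0060833^−84) = $3,276.55.
Plan B: monthly rate = 5.25%/12 = 0.0043750; payment = 215,000 × 0.0043750 / (1 − (1+0.0043750)^−84) = $3,064.11.
Over 53 months: Plan A costs 53 × $3,276.55 + $4,300.00 = $177,957.15; Plan B costs 53 × $3,064.11 + $4,000.00 = $166,397.83.
Plan B is cheaper by $177,957.15 − $166,397.83 = $11,559.32.

Plan B by $11,559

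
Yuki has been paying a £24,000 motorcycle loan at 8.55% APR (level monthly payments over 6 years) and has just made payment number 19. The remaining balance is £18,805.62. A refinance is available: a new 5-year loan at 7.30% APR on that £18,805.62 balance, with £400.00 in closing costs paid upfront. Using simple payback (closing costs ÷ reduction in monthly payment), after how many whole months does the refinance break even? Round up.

8 months

Current payment = 24,000 × 8.55%/12 / (1 − (1+0.0071250)^−72) = £427.27.
Refinanced payment = 18,805.62 × 0.0060833 / (1 − (1+0.0060833)^−60) = £375.04.
Monthly savings = £427.27 − £375.04 = £52.23.
Break-even = £400.00 / £52.23 = 7.66 → 8 months.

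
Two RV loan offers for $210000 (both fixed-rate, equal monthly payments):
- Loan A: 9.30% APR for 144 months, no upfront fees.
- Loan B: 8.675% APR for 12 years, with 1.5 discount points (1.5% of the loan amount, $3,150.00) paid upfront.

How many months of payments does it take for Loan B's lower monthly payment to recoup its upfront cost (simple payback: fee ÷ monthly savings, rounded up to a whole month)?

Loan A: monthly rate = 9.3%/12 = 0.0077500; payment = 210,000 × 0.0077500 / (1 − (1+0.0077500)^−144) = $2,425.48.
Loan B: monthly rate = 8.675%/12 = 0.0072292; payment = 210,000 × 0.0072292 / (1 − (1+0.0072292)^−144) = $2,351.59.
Monthly savings = $2,425.48 − $2,351.59 = $73.89.
Break-even = $3,150.00 / $73.89 = 42.63 → 43 months.

43 months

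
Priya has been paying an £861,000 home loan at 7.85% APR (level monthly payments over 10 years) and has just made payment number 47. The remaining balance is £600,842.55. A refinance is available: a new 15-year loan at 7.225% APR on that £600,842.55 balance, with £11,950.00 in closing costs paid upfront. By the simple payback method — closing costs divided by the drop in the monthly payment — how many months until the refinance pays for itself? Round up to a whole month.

3 months

Current payment = 861,000 × 7.85%/12 / (1 − (1+0.0065417)^−120) = £10,378.19.
Refinanced payment = 600,842.55 × 0.0060208 / (1 − (1+0.0060208)^−180) = £5,476.40.
Monthly savings = £10,378.19 − £5,476.40 = £4,901.79.
Break-even = £11,950.00 / £4,901.79 = 2.44 → 3 months.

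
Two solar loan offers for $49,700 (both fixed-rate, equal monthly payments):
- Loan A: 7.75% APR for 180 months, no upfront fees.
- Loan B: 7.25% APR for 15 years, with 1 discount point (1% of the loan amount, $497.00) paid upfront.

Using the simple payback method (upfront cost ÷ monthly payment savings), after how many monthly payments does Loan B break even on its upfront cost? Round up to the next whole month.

36 months

Loan A: monthly rate = 7.75%/12 = 0.0064583; payment = 49,700 × 0.0064583 / (1 − (1+0.0064583)^−180) = $467.81.
Loan B: monthly rate = 7.25%/12 = 0.0060417; payment = 49,700 × 0.0060417 / (1 − (1+0.0060417)^−180) = $453.69.
Monthly savings = $467.81 − $453.69 = $14.12.
Break-even = $497.00 / $14.12 = 35.20 → 36 months.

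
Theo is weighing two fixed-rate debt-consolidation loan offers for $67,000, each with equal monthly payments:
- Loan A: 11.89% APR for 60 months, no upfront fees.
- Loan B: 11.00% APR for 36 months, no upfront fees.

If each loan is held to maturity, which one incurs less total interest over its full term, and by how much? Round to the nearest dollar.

Loan A: at 11.89% the monthly rate is 0.0099083, so the payment is 67,000 × 0.0099083 / (1 − 1.0099083^−60) = $1,486.66.
Total interest on Loan A = 60 × $1,486.66 − $67,000 = $22,199.60.
Loan B: at 11.00% the monthly rate is 0.0091667, so the payment is 67,000 × 0.0091667 / (1 − 1.0091667^−36) = $2,193.49.
Total interest on Loan B = 36 × $2,193.49 − $67,000 = $11,965.64.
Loan B is lower by $10,233.96.

Loan B by $10,234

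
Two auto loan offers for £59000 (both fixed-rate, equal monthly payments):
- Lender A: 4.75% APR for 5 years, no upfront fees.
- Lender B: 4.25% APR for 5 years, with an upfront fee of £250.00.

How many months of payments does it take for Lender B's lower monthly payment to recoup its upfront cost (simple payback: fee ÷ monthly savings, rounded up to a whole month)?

Lender A: monthly rate = 4.75%/12 = 0.0039583; payment = 59,000 × 0.0039583 / (1 − (1+0.0039583)^−60) = £1,106.66.
Lender B: at 4.25% the monthly rate is 0.0035417, so the payment is 59,000 × 0.0035417 / (1 − 1.0035417^−60) = £1,093.24.
Monthly savings = £1,106.66 − £1,093.24 = £13.42.
Break-even = £250.00 / £13.42 = 18.63 → 19 months.

19 months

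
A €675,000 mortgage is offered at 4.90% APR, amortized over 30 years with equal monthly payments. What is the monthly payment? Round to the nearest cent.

€3,582.41

At 4.90% the monthly rate is 0.0040833, so the payment is 675,000 × 0.0040833 / (1 − 1.0040833^−360) = €3,582.41.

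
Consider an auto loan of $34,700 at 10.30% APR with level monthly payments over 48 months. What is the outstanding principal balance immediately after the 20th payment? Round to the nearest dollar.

$21,946

With monthly rate i = 10.3%/12 = 0.0085833, the balance after k of n payments is P · [(1+i)^n − (1+i)^k] / [(1+i)^n − 1].
(1+0.0085833)^48 = 1.50718231 and (1+0.0085833)^20 = 1.18641258, so the balance is 34,700 × (1.50718231 − 1.18641258) / (1.50718231 − 1) = $21,946.17.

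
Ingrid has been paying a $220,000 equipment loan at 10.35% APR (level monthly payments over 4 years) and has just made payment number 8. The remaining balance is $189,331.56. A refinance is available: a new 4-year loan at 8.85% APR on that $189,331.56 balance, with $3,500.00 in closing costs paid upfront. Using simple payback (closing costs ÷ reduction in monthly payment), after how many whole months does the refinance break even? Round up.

4 months

Current payment = 220,000 × 10.35%/12 / (1 − (1+0.0086250)^−48) = $5,616.82.
Refinanced payment = 189,331.56 × 0.0073750 / (1 − (1+0.0073750)^−48) = $4,698.05.
Monthly savings = $5,616.82 − $4,698.05 = $918.77.
Break-even = $3,500.00 / $918.77 = 3.81 → 4 months.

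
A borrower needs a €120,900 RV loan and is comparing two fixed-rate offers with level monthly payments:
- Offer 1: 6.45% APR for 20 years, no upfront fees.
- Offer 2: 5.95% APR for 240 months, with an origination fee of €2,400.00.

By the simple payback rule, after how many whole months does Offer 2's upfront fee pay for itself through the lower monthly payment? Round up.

69 months

Offer 1: monthly rate = 6.45%/12 = 0.0053750; payment = 120,900 × 0.0053750 / (1 − (1+0.0053750)^−240) = €897.84.
Offer 2: at 5.95% the monthly rate is 0.0049583, so the payment is 120,900 × 0.0049583 / (1 − 1.0049583^−240) = €862.68.
Monthly savings = €897.84 − €862.68 = €35.16.
Break-even = €2,400.00 / €35.16 = 68.26 → 69 months.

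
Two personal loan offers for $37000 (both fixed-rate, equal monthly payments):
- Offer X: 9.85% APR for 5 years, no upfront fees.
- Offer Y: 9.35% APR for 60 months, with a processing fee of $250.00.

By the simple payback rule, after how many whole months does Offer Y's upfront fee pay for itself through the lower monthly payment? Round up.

Offer X: monthly rate = 9.85%/12 = 0.0082083; payment = 37,000 × 0.0082083 / (1 − (1+0.0082083)^−60) = $783.41.
Offer Y: at 9.35% the monthly rate is 0.0077917, so the payment is 37,000 × 0.0077917 / (1 − 1.0077917^−60) = $774.36.
Monthly savings = $783.41 − $774.36 = $9.05.
Break-even = $250.00 / $9.05 = 27.62 → 28 months.

28 months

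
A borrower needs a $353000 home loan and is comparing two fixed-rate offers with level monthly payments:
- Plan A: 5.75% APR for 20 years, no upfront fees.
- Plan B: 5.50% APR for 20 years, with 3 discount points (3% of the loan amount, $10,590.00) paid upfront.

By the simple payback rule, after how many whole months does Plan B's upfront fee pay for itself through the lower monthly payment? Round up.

212 months

Plan A: monthly rate = 5.75%/12 = 0.0047917; payment = 353,000 × 0.0047917 / (1 − (1+0.0047917)^−240) = $2,478.35.
Plan B: monthly rate = 5.5%/12 = 0.0045833; payment = 353,000 × 0.0045833 / (1 − (1+0.0045833)^−240) = $2,428.24.
Monthly savings = $2,478.35 − $2,428.24 = $50.11.
Break-even = $10,590.00 / $50.11 = 211.34 → 212 months.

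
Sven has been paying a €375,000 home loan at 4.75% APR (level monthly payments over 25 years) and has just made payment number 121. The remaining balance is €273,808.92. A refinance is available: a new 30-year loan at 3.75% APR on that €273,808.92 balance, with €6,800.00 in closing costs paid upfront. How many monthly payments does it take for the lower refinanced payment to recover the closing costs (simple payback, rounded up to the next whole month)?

8 months

Current payment = 375,000 × 4.75%/12 / (1 − (1+0.0039583)^−300) = €2,137.94.
Refinanced payment = 273,808.92 × 0.0031250 / (1 − (1+0.0031250)^−360) = €1,268.05.
Monthly savings = €2,137.94 − €1,268.05 = €869.89.
Break-even = €6,800.00 / €869.89 = 7.82 → 8 months.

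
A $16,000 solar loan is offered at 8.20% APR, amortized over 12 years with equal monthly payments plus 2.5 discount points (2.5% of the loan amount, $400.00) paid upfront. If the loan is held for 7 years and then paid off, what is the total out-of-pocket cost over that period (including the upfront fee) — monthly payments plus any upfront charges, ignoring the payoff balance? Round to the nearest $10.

$15,100

At 8.20% the monthly rate is 0.0068333, so the payment is 16,000 × 0.0068333 / (1 − 1.0068333^−144) = $174.95.
Total outlay = 84 × $174.95 + $400.00 = $15,095.80.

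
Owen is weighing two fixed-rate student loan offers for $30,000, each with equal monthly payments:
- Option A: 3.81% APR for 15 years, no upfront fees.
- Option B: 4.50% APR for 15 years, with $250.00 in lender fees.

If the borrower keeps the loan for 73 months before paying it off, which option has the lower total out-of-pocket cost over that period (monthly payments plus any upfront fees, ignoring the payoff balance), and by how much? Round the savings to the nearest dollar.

Option A by $1,012

Option A: at 3.81% the monthly rate is 0.0031750, so the payment is 30,000 × 0.0031750 / (1 − 1.0031750^−180) = $219.06.
Option B: monthly rate = 4.5%/12 = 0.0037500; payment = 30,000 × 0.0037500 / (1 − (1+0.0037500)^−180) = $229.50.
Over 73 months: Option A costs 73 × $219.06 = $15,991.38; Option B costs 73 × $229.50 + $250.00 = $17,003.50.
Option A is cheaper by $17,003.50 − $15,991.38 = $1,012.12.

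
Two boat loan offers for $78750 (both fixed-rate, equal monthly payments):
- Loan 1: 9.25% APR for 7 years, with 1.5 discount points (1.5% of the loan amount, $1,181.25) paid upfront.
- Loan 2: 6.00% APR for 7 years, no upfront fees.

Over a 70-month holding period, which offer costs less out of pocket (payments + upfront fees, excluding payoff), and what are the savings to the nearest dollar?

Loan 2 by $10,044

Loan 1: monthly rate = 9.25%/12 = 0.0077083; payment = 78,750 × 0.0077083 / (1 − (1+0.0077083)^−84) = $1,277.03.
Loan 2: at 6.00% the monthly rate is 0.0050000, so the payment is 78,750 × 0.0050000 / (1 − 1.0050000^−84) = $1,150.42.
Over 70 months: Loan 1 costs 70 × $1,277.03 + $1,181.25 = $90,573.35; Loan 2 costs 70 × $1,150.42 = $80,529.40.
Loan 2 is cheaper by $90,573.35 − $80,529.40 = $10,043.95.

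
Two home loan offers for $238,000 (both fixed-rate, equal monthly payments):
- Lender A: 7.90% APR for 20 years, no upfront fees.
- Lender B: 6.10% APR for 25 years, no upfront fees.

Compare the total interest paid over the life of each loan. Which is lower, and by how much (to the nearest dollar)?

Lender B by $9,820

Lender A: at 7.90% the monthly rate is 0.0065833, so the payment is 238,000 × 0.0065833 / (1 − 1.0065833^−240) = $1,975.94.
Total interest on Lender A = 240 × $1,975.94 − $238,000 = $236,225.60.
Lender B: monthly rate = 6.1%/12 = 0.0050833; payment = 238,000 × 0.0050833 / (1 − (1+0.0050833)^−300) = $1,548.02.
Total interest on Lender B = 300 × $1,548.02 − $238,000 = $226,406.00.
Lender B is lower by $9,819.60.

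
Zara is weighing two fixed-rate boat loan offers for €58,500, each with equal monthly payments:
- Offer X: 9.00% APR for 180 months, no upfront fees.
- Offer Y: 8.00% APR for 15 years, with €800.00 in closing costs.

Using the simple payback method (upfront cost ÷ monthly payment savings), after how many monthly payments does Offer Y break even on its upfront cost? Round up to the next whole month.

Offer X: monthly rate = 9%/12 = 0.0075000; payment = 58,500 × 0.0075000 / (1 − (1+0.0075000)^−180) = €593.35.
Offer Y: at 8.00% the monthly rate is 0.0066667, so the payment is 58,500 × 0.0066667 / (1 − 1.0066667^−180) = €559.06.
Monthly savings = €593.35 − €559.06 = €34.29.
Break-even = €800.00 / €34.29 = 23.33 → 24 months.

24 months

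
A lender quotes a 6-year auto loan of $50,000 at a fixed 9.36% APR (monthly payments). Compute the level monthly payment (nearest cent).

At 9.36% the monthly rate is 0.0078000, so the payment is 50,000 × 0.0078000 / (1 − 1.0078000^−72) = $910.24.

$910.24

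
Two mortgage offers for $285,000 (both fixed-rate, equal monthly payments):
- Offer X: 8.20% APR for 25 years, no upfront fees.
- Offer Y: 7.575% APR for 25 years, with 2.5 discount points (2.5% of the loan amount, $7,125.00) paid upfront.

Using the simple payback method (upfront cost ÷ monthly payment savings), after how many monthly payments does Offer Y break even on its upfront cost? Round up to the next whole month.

Offer X: monthly rate = 8.2%/12 = 0.0068333; payment = 285,000 × 0.0068333 / (1 − (1+0.0068333)^−300) = $2,237.57.
Offer Y: at 7.575% the monthly rate is 0.0063125, so the payment is 285,000 × 0.0063125 / (1 − 1.0063125^−300) = $2,120.05.
Monthly savings = $2,237.57 − $2,120.05 = $117.52.
Break-even = $7,125.00 / $117.52 = 60.63 → 61 months.

61 months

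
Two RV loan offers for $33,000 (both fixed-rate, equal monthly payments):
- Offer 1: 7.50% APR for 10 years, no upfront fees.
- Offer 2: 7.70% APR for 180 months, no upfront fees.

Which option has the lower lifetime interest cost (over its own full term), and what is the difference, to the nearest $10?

Offer 1 by $8,740

Offer 1: at 7.50% the monthly rate is 0.0062500, so the payment is 33,000 × 0.0062500 / (1 − 1.0062500^−120) = $391.72.
Total interest on Offer 1 = 120 × $391.72 − $33,000 = $14,006.40.
Offer 2: monthly rate = 7.7%/12 = 0.0064167; payment = 33,000 × 0.0064167 / (1 − (1+0.0064167)^−180) = $309.68.
Total interest on Offer 2 = 180 × $309.68 − $33,000 = $22,742.40.
Offer 1 is lower by $8,736.00.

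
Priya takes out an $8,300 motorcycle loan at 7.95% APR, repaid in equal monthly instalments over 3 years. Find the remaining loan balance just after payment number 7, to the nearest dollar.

With monthly rate i = 7.95%/12 = 0.0066250, the balance after k of n payments is P · [(1+i)^n − (1+i)^k] / [(1+i)^n − 1].
(1+0.0066250)^36 = 1.26834568 and (1+0.0066250)^7 = 1.04730695, so the balance is 8,300 × (1.26834568 − 1.04730695) / (1.26834568 − 1) = $6,836.78.

$6,837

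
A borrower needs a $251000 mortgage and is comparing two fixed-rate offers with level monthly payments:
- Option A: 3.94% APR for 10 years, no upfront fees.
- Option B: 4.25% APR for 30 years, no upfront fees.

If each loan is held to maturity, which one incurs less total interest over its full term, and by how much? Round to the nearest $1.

Option A: at 3.94% the monthly rate is 0.0032833, so the payment is 251,000 × 0.0032833 / (1 − 1.0032833^−120) = $2,534.10.
Total interest on Option A = 120 × $2,534.10 − $251,000 = $53,092.00.
Option B: monthly rate = 4.25%/12 = 0.0035417; payment = 251,000 × 0.0035417 / (1 − (1+0.0035417)^−360) = $1,234.77.
Total interest on Option B = 360 × $1,234.77 − $251,000 = $193,517.20.
Option A is lower by $140,425.20.

Option A by $140,425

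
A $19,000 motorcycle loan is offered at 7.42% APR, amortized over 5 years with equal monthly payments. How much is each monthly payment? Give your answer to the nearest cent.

$380.00

Monthly rate = 7.42%/12 = 0.0061833; payment = 19,000 × 0.0061833 / (1 − (1+0.0061833)^−60) = $380.00.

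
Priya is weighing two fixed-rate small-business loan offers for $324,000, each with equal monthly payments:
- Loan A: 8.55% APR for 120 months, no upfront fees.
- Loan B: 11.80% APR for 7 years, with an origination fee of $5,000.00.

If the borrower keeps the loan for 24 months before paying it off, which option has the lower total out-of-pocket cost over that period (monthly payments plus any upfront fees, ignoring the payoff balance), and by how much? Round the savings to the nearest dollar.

Loan A: monthly rate = 8.55%/12 = 0.0071250; payment = 324,000 × 0.0071250 / (1 − (1+0.0071250)^−120) = $4,025.81.
Loan B: at 11.80% the monthly rate is 0.0098333, so the payment is 324,000 × 0.0098333 / (1 − 1.0098333^−84) = $5,684.89.
Over 24 months: Loan A costs 24 × $4,025.81 = $96,619.44; Loan B costs 24 × $5,684.89 + $5,000.00 = $141,437.36.
Loan A is cheaper by $141,437.36 − $96,619.44 = $44,817.92.

Loan A by $44,818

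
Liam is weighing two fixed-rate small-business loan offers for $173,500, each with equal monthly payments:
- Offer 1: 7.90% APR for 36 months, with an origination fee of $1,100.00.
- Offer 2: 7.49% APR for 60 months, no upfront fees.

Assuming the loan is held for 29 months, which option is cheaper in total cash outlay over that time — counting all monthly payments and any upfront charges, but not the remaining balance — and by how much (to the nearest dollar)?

Offer 1: at 7.90% the monthly rate is 0.0065833, so the payment is 173,500 × 0.0065833 / (1 − 1.0065833^−36) = $5,428.86.
Offer 2: at 7.49% the monthly rate is 0.0062417, so the payment is 173,500 × 0.0062417 / (1 − 1.0062417^−60) = $3,475.76.
Over 29 months: Offer 1 costs 29 × $5,428.86 + $1,100.00 = $158,536.94; Offer 2 costs 29 × $3,475.76 = $100,797.04.
Offer 2 is cheaper by $158,536.94 − $100,797.04 = $57,739.90.

Offer 2 by $57,740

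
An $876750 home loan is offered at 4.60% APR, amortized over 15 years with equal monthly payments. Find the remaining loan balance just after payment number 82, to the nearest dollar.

With monthly rate i = 4.6%/12 = 0.0038333, the balance after k of n payments is P · [(1+i)^n − (1+i)^k] / [(1+i)^n − 1].
(1+0.0038333)^180 = 1.99108730 and (1+0.0038333)^82 = 1.36852347, so the balance is 876,750 × (1.99108730 − 1.36852347) / (1.99108730 − 1) = $550,741.43.

$550,741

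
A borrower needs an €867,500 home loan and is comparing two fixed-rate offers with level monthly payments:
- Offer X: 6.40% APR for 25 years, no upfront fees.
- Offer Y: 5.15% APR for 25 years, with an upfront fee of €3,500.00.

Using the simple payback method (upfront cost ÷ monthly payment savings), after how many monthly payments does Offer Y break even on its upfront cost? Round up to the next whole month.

Offer X: at 6.40% the monthly rate is 0.0053333, so the payment is 867,500 × 0.0053333 / (1 − 1.0053333^−300) = €5,803.33.
Offer Y: at 5.15% the monthly rate is 0.0042917, so the payment is 867,500 × 0.0042917 / (1 − 1.0042917^−300) = €5,147.42.
Monthly savings = €5,803.33 − €5,147.42 = €655.91.
Break-even = €3,500.00 / €655.91 = 5.34 → 6 months.

6 months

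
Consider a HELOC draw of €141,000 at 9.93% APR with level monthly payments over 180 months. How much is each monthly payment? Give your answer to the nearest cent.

€1,509.16

At 9.93% the monthly rate is 0.0082750, so the payment is 141,000 × 0.0082750 / (1 − 1.0082750^−180) = €1,509.16.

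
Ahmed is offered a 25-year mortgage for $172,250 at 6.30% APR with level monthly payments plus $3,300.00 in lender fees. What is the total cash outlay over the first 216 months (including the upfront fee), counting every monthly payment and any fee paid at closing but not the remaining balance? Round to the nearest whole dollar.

$249,888

At 6.30% the monthly rate is 0.0052500, so the payment is 172,250 × 0.0052500 / (1 − 1.0052500^−300) = $1,141.61.
Total outlay = 216 × $1,141.61 + $3,300.00 = $249,887.76.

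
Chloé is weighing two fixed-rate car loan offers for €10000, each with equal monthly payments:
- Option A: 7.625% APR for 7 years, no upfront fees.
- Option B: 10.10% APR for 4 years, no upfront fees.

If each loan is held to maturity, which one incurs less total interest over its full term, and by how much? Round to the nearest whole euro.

Option A: monthly rate = 7.625%/12 = 0.0063542; payment = 10,000 × 0.0063542 / (1 − (1+0.0063542)^−84) = €154.00.
Total interest on Option A = 84 × €154.00 − €10,000 = €2,936.00.
Option B: monthly rate = 10.1%/12 = 0.0084167; payment = 10,000 × 0.0084167 / (1 − (1+0.0084167)^−48) = €254.11.
Total interest on Option B = 48 × €254.11 − €10,000 = €2,197.28.
Option B is lower by €738.72.

Option B by €739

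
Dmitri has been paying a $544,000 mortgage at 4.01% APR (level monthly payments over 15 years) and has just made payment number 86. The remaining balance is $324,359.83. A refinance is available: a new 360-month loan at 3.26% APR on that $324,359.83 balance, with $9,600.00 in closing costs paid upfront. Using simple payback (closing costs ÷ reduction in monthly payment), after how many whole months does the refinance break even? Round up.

4 months

Current payment = 544,000 × 4.01%/12 / (1 − (1+0.0033417)^−180) = $4,026.63.
Refinanced payment = 324,359.83 × 0.0027167 / (1 − (1+0.0027167)^−360) = $1,413.42.
Monthly savings = $4,026.63 − $1,413.42 = $2,613.21.
Break-even = $9,600.00 / $2,613.21 = 3.67 → 4 months.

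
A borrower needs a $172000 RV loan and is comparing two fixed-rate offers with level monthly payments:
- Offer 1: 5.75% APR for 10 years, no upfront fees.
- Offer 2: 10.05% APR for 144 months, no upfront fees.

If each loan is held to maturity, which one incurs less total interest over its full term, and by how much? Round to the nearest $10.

Offer 1: monthly rate = 5.75%/12 = 0.0047917; payment = 172,000 × 0.0047917 / (1 − (1+0.0047917)^−120) = $1,888.03.
Total interest on Offer 1 = 120 × $1,888.03 − $172,000 = $54,563.60.
Offer 2: at 10.05% the monthly rate is 0.0083750, so the payment is 172,000 × 0.0083750 / (1 − 1.0083750^−144) = $2,060.51.
Total interest on Offer 2 = 144 × $2,060.51 − $172,000 = $124,713.44.
Offer 1 is lower by $70,149.84.

Offer 1 by $70,150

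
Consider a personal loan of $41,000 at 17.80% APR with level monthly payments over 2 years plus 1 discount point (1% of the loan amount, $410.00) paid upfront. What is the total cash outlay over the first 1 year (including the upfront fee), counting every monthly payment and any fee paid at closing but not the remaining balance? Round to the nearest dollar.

At 17.80% the monthly rate is 0.0148333, so the payment is 41,000 × 0.0148333 / (1 − 1.0148333^−24) = $2,042.93.
Total outlay = 12 × $2,042.93 + $410.00 = $24,925.16.

$24,925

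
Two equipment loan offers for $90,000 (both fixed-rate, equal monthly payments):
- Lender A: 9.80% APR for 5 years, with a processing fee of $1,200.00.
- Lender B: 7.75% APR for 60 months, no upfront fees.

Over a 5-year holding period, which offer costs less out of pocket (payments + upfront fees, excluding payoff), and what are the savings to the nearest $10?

Lender A: at 9.80% the monthly rate is 0.0081667, so the payment is 90,000 × 0.0081667 / (1 − 1.0081667^−60) = $1,903.39.
Lender B: monthly rate = 7.75%/12 = 0.0064583; payment = 90,000 × 0.0064583 / (1 − (1+0.0064583)^−60) = $1,814.13.
Over 60 months: Lender A costs 60 × $1,903.39 + $1,200.00 = $115,403.40; Lender B costs 60 × $1,814.13 = $108,847.80.
Lender B is cheaper by $115,403.40 − $108,847.80 = $6,555.60.

Lender B by $6,560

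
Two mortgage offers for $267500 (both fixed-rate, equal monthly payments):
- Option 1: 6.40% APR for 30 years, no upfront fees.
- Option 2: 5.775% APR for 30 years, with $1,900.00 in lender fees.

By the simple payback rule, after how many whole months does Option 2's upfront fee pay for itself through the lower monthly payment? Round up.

18 months

Option 1: at 6.40% the monthly rate is 0.0053333, so the payment is 267,500 × 0.0053333 / (1 − 1.0053333^−360) = $1,673.23.
Option 2: at 5.775% the monthly rate is 0.0048125, so the payment is 267,500 × 0.0048125 / (1 − 1.0048125^−360) = $1,565.31.
Monthly savings = $1,673.23 − $1,565.31 = $107.92.
Break-even = $1,900.00 / $107.92 = 17.61 → 18 months.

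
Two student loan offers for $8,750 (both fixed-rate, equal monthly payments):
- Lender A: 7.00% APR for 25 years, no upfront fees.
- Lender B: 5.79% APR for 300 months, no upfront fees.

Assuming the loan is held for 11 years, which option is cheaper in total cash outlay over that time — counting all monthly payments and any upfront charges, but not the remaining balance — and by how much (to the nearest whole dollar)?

Lender B by $869

Lender A: at 7.00% the monthly rate is 0.0058333, so the payment is 8,750 × 0.0058333 / (1 − 1.0058333^−300) = $61.84.
Lender B: at 5.79% the monthly rate is 0.0048250, so the payment is 8,750 × 0.0048250 / (1 − 1.0048250^−300) = $55.26.
Over 132 months: Lender A costs 132 × $61.84 = $8,162.88; Lender B costs 132 × $55.26 = $7,294.32.
Lender B is cheaper by $8,162.88 − $7,294.32 = $868.56.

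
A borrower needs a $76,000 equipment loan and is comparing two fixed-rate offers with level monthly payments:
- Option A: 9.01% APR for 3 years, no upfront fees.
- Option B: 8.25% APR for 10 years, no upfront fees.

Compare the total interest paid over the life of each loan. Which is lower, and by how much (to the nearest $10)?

Option A by $24,840

Option A: at 9.01% the monthly rate is 0.0075083, so the payment is 76,000 × 0.0075083 / (1 − 1.0075083^−36) = $2,417.13.
Total interest on Option A = 36 × $2,417.13 − $76,000 = $11,016.68.
Option B: at 8.25% the monthly rate is 0.0068750, so the payment is 76,000 × 0.0068750 / (1 − 1.0068750^−120) = $932.16.
Total interest on Option B = 120 × $932.16 − $76,000 = $35,859.20.
Option A is lower by $24,842.52.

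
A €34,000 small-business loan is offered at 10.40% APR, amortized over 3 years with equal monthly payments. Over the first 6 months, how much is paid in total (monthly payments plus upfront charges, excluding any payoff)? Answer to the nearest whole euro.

At 10.40% the monthly rate is 0.0086667, so the payment is 34,000 × 0.0086667 / (1 − 1.0086667^−36) = €1,103.48.
Total outlay = 6 × €1,103.48 = €6,620.88.

€6,621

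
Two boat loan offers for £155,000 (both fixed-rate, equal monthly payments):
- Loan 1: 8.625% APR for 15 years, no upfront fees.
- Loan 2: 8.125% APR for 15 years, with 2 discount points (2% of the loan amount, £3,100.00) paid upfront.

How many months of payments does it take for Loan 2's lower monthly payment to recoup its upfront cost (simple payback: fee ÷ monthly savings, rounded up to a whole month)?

69 months

Loan 1: at 8.625% the monthly rate is 0.0071875, so the payment is 155,000 × 0.0071875 / (1 − 1.0071875^−180) = £1,537.72.
Loan 2: at 8.125% the monthly rate is 0.0067708, so the payment is 155,000 × 0.0067708 / (1 − 1.0067708^−180) = £1,492.47.
Monthly savings = £1,537.72 − £1,492.47 = £45.25.
Break-even = £3,100.00 / £45.25 = 68.51 → 69 months.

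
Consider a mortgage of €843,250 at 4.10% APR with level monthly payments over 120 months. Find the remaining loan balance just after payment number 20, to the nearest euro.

€725,545

With monthly rate i = 4.1%/12 = 0.0034167, the balance after k of n payments is P · [(1+i)^n − (1+i)^k] / [(1+i)^n − 1].
(1+0.0034167)^120 = 1.50576515 and (1+0.0034167)^20 = 1.07059746, so the balance is 843,250 × (1.50576515 − 1.07059746) / (1.50576515 − 1) = €725,544.57.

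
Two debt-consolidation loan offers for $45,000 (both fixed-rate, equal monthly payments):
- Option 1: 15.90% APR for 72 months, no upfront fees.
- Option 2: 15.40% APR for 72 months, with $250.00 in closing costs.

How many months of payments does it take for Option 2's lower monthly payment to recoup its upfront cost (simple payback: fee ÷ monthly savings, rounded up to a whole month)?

21 months

Option 1: at 15.90% the monthly rate is 0.0132500, so the payment is 45,000 × 0.0132500 / (1 − 1.0132500^−72) = $973.66.
Option 2: at 15.40% the monthly rate is 0.0128333, so the payment is 45,000 × 0.0128333 / (1 − 1.0128333^−72) = $961.33.
Monthly savings = $973.66 − $961.33 = $12.33.
Break-even = $250.00 / $12.33 = 20.28 → 21 months.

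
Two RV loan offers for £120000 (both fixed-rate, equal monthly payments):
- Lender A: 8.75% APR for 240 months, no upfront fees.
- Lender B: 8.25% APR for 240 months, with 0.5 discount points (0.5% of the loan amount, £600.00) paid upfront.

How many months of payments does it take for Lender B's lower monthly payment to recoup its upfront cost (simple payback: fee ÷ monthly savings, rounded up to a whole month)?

Lender A: at 8.75% the monthly rate is 0.0072917, so the payment is 120,000 × 0.0072917 / (1 − 1.0072917^−240) = £1,060.45.
Lender B: monthly rate = 8.25%/12 = 0.0068750; payment = 120,000 × 0.0068750 / (1 − (1+0.0068750)^−240) = £1,022.48.
Monthly savings = £1,060.45 − £1,022.48 = £37.97.
Break-even = £600.00 / £37.97 = 15.80 → 16 months.

16 months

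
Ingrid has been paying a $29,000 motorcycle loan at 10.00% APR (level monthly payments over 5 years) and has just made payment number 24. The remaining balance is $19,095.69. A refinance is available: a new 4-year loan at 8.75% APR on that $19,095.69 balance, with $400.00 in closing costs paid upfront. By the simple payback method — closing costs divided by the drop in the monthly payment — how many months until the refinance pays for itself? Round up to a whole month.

Current payment = 29,000 × 10%/12 / (1 − (1+0.0083333)^−60) = $616.16.
Refinanced payment = 19,095.69 × 0.0072917 / (1 − (1+0.0072917)^−48) = $472.93.
Monthly savings = $616.16 − $472.93 = $143.23.
Break-even = $400.00 / $143.23 = 2.79 → 3 months.

3 months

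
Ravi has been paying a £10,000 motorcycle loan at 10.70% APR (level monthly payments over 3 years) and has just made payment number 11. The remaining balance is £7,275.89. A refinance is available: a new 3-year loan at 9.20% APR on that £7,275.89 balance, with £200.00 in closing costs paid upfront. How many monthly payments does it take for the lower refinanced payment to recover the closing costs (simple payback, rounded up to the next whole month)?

Current payment = 10,000 × 10.7%/12 / (1 − (1+0.0089167)^−36) = £325.97.
Refinanced payment = 7,275.89 × 0.0076667 / (1 − (1+0.0076667)^−36) = £232.05.
Monthly savings = £325.97 − £232.05 = £93.92.
Break-even = £200.00 / £93.92 = 2.13 → 3 months.

3 months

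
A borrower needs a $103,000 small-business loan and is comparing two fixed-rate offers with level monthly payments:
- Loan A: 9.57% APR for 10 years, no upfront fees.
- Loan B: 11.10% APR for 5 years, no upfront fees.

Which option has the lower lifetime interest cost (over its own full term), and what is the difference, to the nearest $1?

Loan B by $25,733

Loan A: monthly rate = 9.57%/12 = 0.0079750; payment = 103,000 × 0.0079750 / (1 − (1+0.0079750)^−120) = $1,336.75.
Total interest on Loan A = 120 × $1,336.75 − $103,000 = $57,410.00.
Loan B: at 11.10% the monthly rate is 0.0092500, so the payment is 103,000 × 0.0092500 / (1 − 1.0092500^−60) = $2,244.61.
Total interest on Loan B = 60 × $2,244.61 − $103,000 = $31,676.60.
Loan B is lower by $25,733.40.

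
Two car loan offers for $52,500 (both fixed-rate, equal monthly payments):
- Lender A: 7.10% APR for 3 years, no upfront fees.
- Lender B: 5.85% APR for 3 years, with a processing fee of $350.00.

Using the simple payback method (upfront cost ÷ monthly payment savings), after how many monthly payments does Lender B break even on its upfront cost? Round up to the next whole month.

Lender A: monthly rate = 7.1%/12 = 0.0059167; payment = 52,500 × 0.0059167 / (1 − (1+0.0059167)^−36) = $1,623.45.
Lender B: monthly rate = 5.85%/12 = 0.0048750; payment = 52,500 × 0.0048750 / (1 − (1+0.0048750)^−36) = $1,593.59.
Monthly savings = $1,623.45 − $1,593.59 = $29.86.
Break-even = $350.00 / $29.86 = 11.72 → 12 months.

12 months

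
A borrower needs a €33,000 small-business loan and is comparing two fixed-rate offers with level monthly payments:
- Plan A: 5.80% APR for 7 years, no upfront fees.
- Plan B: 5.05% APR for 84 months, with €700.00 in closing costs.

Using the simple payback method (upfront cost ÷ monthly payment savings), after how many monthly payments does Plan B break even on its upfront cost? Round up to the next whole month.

60 months

Plan A: monthly rate = 5.8%/12 = 0.0048333; payment = 33,000 × 0.0048333 / (1 − (1+0.0048333)^−84) = €478.92.
Plan B: monthly rate = 5.05%/12 = 0.0042083; payment = 33,000 × 0.0042083 / (1 − (1+0.0042083)^−84) = €467.19.
Monthly savings = €478.92 − €467.19 = €11.73.
Break-even = €700.00 / €11.73 = 59.68 → 60 months.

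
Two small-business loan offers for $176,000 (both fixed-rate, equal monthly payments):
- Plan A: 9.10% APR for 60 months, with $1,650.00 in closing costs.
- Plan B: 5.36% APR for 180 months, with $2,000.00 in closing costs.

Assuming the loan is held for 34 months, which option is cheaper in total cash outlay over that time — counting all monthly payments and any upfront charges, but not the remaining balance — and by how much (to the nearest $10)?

Plan B by $75,710

Plan A: monthly rate = 9.1%/12 = 0.0075833; payment = 176,000 × 0.0075833 / (1 − (1+0.0075833)^−60) = $3,662.02.
Plan B: monthly rate = 5.36%/12 = 0.0044667; payment = 176,000 × 0.0044667 / (1 − (1+0.0044667)^−180) = $1,425.03.
Over 34 months: Plan A costs 34 × $3,662.02 + $1,650.00 = $126,158.68; Plan B costs 34 × $1,425.03 + $2,000.00 = $50,451.02.
Plan B is cheaper by $126,158.68 − $50,451.02 = $75,707.66.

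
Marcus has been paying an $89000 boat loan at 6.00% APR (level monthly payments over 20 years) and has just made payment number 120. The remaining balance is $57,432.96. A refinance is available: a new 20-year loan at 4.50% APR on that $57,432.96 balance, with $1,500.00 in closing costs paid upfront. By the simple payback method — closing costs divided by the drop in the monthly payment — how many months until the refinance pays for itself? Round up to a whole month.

6 months

Current payment = 89,000 × 6%/12 / (1 − (1+0.0050000)^−240) = $637.62.
Refinanced payment = 57,432.96 × 0.0037500 / (1 − (1+0.0037500)^−240) = $363.35.
Monthly savings = $637.62 − $363.35 = $274.27.
Break-even = $1,500.00 / $274.27 = 5.47 → 6 months.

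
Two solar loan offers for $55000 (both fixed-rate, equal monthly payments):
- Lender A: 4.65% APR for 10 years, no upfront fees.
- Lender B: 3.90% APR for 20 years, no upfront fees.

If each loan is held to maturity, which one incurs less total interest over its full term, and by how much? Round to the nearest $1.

Lender A: monthly rate = 4.65%/12 = 0.0038750; payment = 55,000 × 0.0038750 / (1 − (1+0.0038750)^−120) = $574.00.
Total interest on Lender A = 120 × $574.00 − $55,000 = $13,880.00.
Lender B: monthly rate = 3.9%/12 = 0.0032500; payment = 55,000 × 0.0032500 / (1 − (1+0.0032500)^−240) = $330.40.
Total interest on Lender B = 240 × $330.40 − $55,000 = $24,296.00.
Lender A is lower by $10,416.00.

Lender A by $10,416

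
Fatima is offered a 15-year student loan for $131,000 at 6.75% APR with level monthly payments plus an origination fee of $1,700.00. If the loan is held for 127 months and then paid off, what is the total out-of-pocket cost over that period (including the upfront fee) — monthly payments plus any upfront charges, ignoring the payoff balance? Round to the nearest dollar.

$148,922

At 6.75% the monthly rate is 0.0056250, so the payment is 131,000 × 0.0056250 / (1 − 1.0056250^−180) = $1,159.23.
Total outlay = 127 × $1,159.23 + $1,700.00 = $148,922.21.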